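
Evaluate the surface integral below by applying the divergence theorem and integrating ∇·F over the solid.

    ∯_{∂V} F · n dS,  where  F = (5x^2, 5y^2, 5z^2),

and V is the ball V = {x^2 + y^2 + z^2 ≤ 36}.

By the divergence theorem,

    ∯_{∂V} F · n dS = ∭_V (∇ · F) dV.

Compute the divergence:
    ∇ · F = ∂F_x/∂x + ∂F_y/∂y + ∂F_z/∂z = 10x + 10y + 10z.

In spherical coordinates, x = ρ sin(φ) cos(θ), y = ρ sin(φ) sin(θ), z = ρ cos(φ), dV = ρ^2 sin(φ) dρ dφ dθ, with 0 ≤ ρ ≤ 6, 0 ≤ φ ≤ π, 0 ≤ θ ≤ 2π.

The integrand, after substitution and multiplying by the volume element, becomes (10ρ (sqrt(2)sin(φ)sin(θ + π/4) + cos(φ))) · ρ^2 sin(φ), so

    ∭_V (∇·F) dV = ∫_0^{2π} ∫_0^{π} ∫_0^{6} (10ρ (sqrt(2)sin(φ)sin(θ + π/4) + cos(φ))) · ρ^2 sin(φ) dρ dφ dθ.

Inner (ρ from 0 to 6): 3240(sqrt(2)sin(φ)sin(θ + π/4) + cos(φ))sin(φ).
Middle (φ from 0 to π): 1620sqrt(2)π sin(θ + π/4).
Outer (θ from 0 to 2π): 0.

Therefore ∯_{∂V} F · n dS = 0.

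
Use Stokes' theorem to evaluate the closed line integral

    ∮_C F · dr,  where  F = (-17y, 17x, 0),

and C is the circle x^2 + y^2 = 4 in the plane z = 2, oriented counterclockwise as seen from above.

Let S be the flat disk x^2 + y^2 ≤ 4 in the plane z = 2, with upward unit normal n̂ = ẑ. By Stokes' theorem,

    ∮_C F · dr = ∬_S (∇ × F) · n̂ dS = ∬_D (curl F)_z dA,

where D is the disk x^2 + y^2 ≤ 4.

Compute the curl of F = (-17y, 17x, 0):
    (∇ × F)_x = ∂F_z/∂y - ∂F_y/∂z = 0,
    (∇ × F)_y = ∂F_x/∂z - ∂F_z/∂x = 0,
    (∇ × F)_z = ∂F_y/∂x - ∂F_x/∂y = 34.

On z = 2, (curl F)_z = 34.

Convert to polar (x = r cos θ, y = r sin θ, dA = r dr dθ); the integrand becomes 34, so

    ∬_D (curl F)_z dA = ∫_0^{2π} ∫_0^{2} (34) · r dr dθ.

Inner (r from 0 to 2): 68.
Outer (θ from 0 to 2π): 136π.

Therefore ∮_C F · dr = 136π.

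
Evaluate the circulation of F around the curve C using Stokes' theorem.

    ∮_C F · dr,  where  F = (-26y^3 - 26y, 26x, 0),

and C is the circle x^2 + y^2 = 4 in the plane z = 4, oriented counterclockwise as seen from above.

Let S be the flat disk x^2 + y^2 ≤ 4 in the plane z = 4, with upward unit normal n̂ = ẑ. By Stokes' theorem,

    ∮_C F · dr = ∬_S (∇ × F) · n̂ dS = ∬_D (curl F)_z dA,

where D is the disk x^2 + y^2 ≤ 4.

Compute the curl of F = (-26y^3 - 26y, 26x, 0):
    (∇ × F)_x = ∂F_z/∂y - ∂F_y/∂z = 0,
    (∇ × F)_y = ∂F_x/∂z - ∂F_z/∂x = 0,
    (∇ × F)_z = ∂F_y/∂x - ∂F_x/∂y = 78y^2 + 52.

On z = 4, (curl F)_z = 78y^2 + 52.

Convert to polar (x = r cos θ, y = r sin θ, dA = r dr dθ); the integrand becomes 78r^2sin(θ)^2 + 52, so

    ∬_D (curl F)_z dA = ∫_0^{2π} ∫_0^{2} (78r^2sin(θ)^2 + 52) · r dr dθ.

Inner (r from 0 to 2): 312sin(θ)^2 + 104.
Outer (θ from 0 to 2π): 520π.

Therefore ∮_C F · dr = 520π.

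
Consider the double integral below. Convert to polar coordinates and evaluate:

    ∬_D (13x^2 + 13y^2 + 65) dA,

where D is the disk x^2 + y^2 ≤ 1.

The region D is 0 ≤ r ≤ 1, 0 ≤ θ ≤ 2π in polar coordinates, where x = r cos(θ), y = r sin(θ), and dA = r dr dθ.

Under the substitution, the integrand becomes 13r^2 + 65, so

    ∬_D (13x^2 + 13y^2 + 65) dA = ∫_{0}^{2π} ∫_{0}^{1} (13r^2 + 65) · r dr dθ.

Inner integral (in r): ∫_{0}^{1} (13r^2 + 65) · r dr = 143/4.

Outer integral (in θ): ∫_{0}^{2π} (143/4) dθ = 143π/2.

Therefore ∬_D (13x^2 + 13y^2 + 65) dA = 143π/2.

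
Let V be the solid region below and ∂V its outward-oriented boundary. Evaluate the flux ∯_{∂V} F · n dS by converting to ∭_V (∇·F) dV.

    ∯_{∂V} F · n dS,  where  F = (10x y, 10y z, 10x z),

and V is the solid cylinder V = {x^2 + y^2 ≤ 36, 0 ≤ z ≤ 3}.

By the divergence theorem,

    ∯_{∂V} F · n dS = ∭_V (∇ · F) dV.

Compute the divergence:
    ∇ · F = ∂F_x/∂x + ∂F_y/∂y + ∂F_z/∂z = 10y + 10z + 10x = 10x + 10y + 10z.

In cylindrical coordinates, x = r cos(θ), y = r sin(θ), z = z, dV = r dr dθ dz, with 0 ≤ r ≤ 6, 0 ≤ θ ≤ 2π, 0 ≤ z ≤ 3.

The integrand, after substitution and multiplying by the volume element, becomes (10sqrt(2)r sin(θ + π/4) + 10z) · r, so

    ∭_V (∇·F) dV = ∫_0^{2π} ∫_0^{6} ∫_0^{3} (10sqrt(2)r sin(θ + π/4) + 10z) · r dz dr dθ.

Inner (z from 0 to 3): 15r (2sqrt(2)r sin(θ + π/4) + 3).
Middle (r from 0 to 6): 2160sqrt(2)sin(θ + π/4) + 810.
Outer (θ from 0 to 2π): 1620π.

Therefore ∯_{∂V} F · n dS = 1620π.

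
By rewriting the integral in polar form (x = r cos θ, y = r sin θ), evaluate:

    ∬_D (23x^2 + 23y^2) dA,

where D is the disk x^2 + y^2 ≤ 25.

The region D is 0 ≤ r ≤ 5, 0 ≤ θ ≤ 2π in polar coordinates, where x = r cos(θ), y = r sin(θ), and dA = r dr dθ.

Under the substitution, the integrand becomes 23r^2, so

    ∬_D (23x^2 + 23y^2) dA = ∫_{0}^{2π} ∫_{0}^{5} (23r^2) · r dr dθ.

Inner integral (in r): ∫_{0}^{5} (23r^2) · r dr = 14375/4.

Outer integral (in θ): ∫_{0}^{2π} (14375/4) dθ = 14375π/2.

Therefore ∬_D (23x^2 + 23y^2) dA = 14375π/2.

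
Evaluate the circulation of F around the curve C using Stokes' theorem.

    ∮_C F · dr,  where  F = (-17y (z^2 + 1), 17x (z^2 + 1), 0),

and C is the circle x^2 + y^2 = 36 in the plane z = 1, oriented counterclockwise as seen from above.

Let S be the flat disk x^2 + y^2 ≤ 36 in the plane z = 1, with upward unit normal n̂ = ẑ. By Stokes' theorem,

    ∮_C F · dr = ∬_S (∇ × F) · n̂ dS = ∬_D (curl F)_z dA,

where D is the disk x^2 + y^2 ≤ 36.

Compute the curl of F = (-17y (z^2 + 1), 17x (z^2 + 1), 0):
    (∇ × F)_x = ∂F_z/∂y - ∂F_y/∂z = -34x z,
    (∇ × F)_y = ∂F_x/∂z - ∂F_z/∂x = -34y z,
    (∇ × F)_z = ∂F_y/∂x - ∂F_x/∂y = 34z^2 + 34.

On z = 1, (curl F)_z = 68.

Convert to polar (x = r cos θ, y = r sin θ, dA = r dr dθ); the integrand becomes 68, so

    ∬_D (curl F)_z dA = ∫_0^{2π} ∫_0^{6} (68) · r dr dθ.

Inner (r from 0 to 6): 1224.
Outer (θ from 0 to 2π): 2448π.

Therefore ∮_C F · dr = 2448π.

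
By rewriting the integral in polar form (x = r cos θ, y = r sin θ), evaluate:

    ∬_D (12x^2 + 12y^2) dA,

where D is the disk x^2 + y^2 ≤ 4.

The region D is 0 ≤ r ≤ 2, 0 ≤ θ ≤ 2π in polar coordinates, where x = r cos(θ), y = r sin(θ), and dA = r dr dθ.

Under the substitution, the integrand becomes 12r^2, so

    ∬_D (12x^2 + 12y^2) dA = ∫_{0}^{2π} ∫_{0}^{2} (12r^2) · r dr dθ.

Inner integral (in r): ∫_{0}^{2} (12r^2) · r dr = 48.

Outer integral (in θ): ∫_{0}^{2π} (48) dθ = 96π.

Therefore ∬_D (12x^2 + 12y^2) dA = 96π.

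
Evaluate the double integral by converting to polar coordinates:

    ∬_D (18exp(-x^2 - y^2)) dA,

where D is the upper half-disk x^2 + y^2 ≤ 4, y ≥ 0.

The region D is 0 ≤ r ≤ 2, 0 ≤ θ ≤ π in polar coordinates, where x = r cos(θ), y = r sin(θ), and dA = r dr dθ.

Under the substitution, the integrand becomes 18exp(-r^2), so

    ∬_D (18exp(-x^2 - y^2)) dA = ∫_{0}^{π} ∫_{0}^{2} (18exp(-r^2)) · r dr dθ.

Inner integral (in r): ∫_{0}^{2} (18exp(-r^2)) · r dr = 9 - 9exp(-4).

Outer integral (in θ): ∫_{0}^{π} (9 - 9exp(-4)) dθ = -9π exp(-4) + 9π.

Therefore ∬_D (18exp(-x^2 - y^2)) dA = -9π exp(-4) + 9π.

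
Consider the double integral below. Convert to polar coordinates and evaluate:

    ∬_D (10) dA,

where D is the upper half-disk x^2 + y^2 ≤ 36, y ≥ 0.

The region D is 0 ≤ r ≤ 6, 0 ≤ θ ≤ π in polar coordinates, where x = r cos(θ), y = r sin(θ), and dA = r dr dθ.

Under the substitution, the integrand becomes 10, so

    ∬_D (10) dA = ∫_{0}^{π} ∫_{0}^{6} (10) · r dr dθ.

Inner integral (in r): ∫_{0}^{6} (10) · r dr = 180.

Outer integral (in θ): ∫_{0}^{π} (180) dθ = 180π.

Therefore ∬_D (10) dA = 180π.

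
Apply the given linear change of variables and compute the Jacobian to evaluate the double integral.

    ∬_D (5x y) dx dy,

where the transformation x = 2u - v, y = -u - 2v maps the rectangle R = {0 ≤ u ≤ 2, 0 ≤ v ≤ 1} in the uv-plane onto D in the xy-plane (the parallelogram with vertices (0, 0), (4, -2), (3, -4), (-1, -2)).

Compute the Jacobian determinant of (x, y) with respect to (u, v):

    ∂(x,y)/∂(u,v) = | 2  -1 | = (2)(-2) - (-1)(-1) = -5.
                   | -1  -2 |

Its absolute value is |J| = 5 (the area scaling factor).

Substituting x = 2u - v, y = -u - 2v into the integrand,

    5x y → -10u^2 - 15u v + 10v^2,

so the integral becomes

    ∬_R (-10u^2 - 15u v + 10v^2) · |J| du dv = ∫_0^2 ∫_0^1 (-50u^2 - 75u v + 50v^2) dv du.

Inner (v): -50u^2 - 75u/2 + 50/3.
Outer (u): -175.

Therefore ∬_D (5x y) dx dy = -175.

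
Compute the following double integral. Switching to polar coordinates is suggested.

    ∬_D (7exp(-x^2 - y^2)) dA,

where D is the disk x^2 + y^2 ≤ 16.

The region D is 0 ≤ r ≤ 4, 0 ≤ θ ≤ 2π in polar coordinates, where x = r cos(θ), y = r sin(θ), and dA = r dr dθ.

Under the substitution, the integrand becomes 7exp(-r^2), so

    ∬_D (7exp(-x^2 - y^2)) dA = ∫_{0}^{2π} ∫_{0}^{4} (7exp(-r^2)) · r dr dθ.

Inner integral (in r): ∫_{0}^{4} (7exp(-r^2)) · r dr = 7/2 - 7exp(-16)/2.

Outer integral (in θ): ∫_{0}^{2π} (7/2 - 7exp(-16)/2) dθ = -7π exp(-16) + 7π.

Therefore ∬_D (7exp(-x^2 - y^2)) dA = -7π exp(-16) + 7π.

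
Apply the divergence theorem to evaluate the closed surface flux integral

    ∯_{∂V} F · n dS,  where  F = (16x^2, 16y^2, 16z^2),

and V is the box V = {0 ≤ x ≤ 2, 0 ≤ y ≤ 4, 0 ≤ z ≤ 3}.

By the divergence theorem,

    ∯_{∂V} F · n dS = ∭_V (∇ · F) dV.

Compute the divergence:
    ∇ · F = ∂F_x/∂x + ∂F_y/∂y + ∂F_z/∂z = 32x + 32y + 32z.

V is a rectangular box, so dV = dx dy dz with 0 ≤ x ≤ 2, 0 ≤ y ≤ 4, 0 ≤ z ≤ 3.

Integrate (32x + 32y + 32z) over V as an iterated integral:

    ∭_V (∇·F) dV = ∫_0^{2} ∫_0^{4} ∫_0^{3} (32x + 32y + 32z) dz dy dx.

Inner (z from 0 to 3): 96x + 96y + 144.
Middle (y from 0 to 4): 384x + 1344.
Outer (x from 0 to 2): 3456.

Therefore ∯_{∂V} F · n dS = 3456.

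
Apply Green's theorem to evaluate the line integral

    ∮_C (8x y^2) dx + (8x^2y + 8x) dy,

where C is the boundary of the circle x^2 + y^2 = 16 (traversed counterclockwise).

Green's theorem converts the closed line integral into a double integral over the enclosed region D:

    ∮_C P dx + Q dy = ∬_D (∂Q/∂x - ∂P/∂y) dA.

Here P = 8x y^2, Q = 8x^2y + 8x, so

    ∂Q/∂x = 16x y + 8,    ∂P/∂y = 16x y,
    ∂Q/∂x - ∂P/∂y = 8.

D is the region x^2 + y^2 ≤ 16. Evaluating the double integral:

In polar coordinates (x = r cos θ, y = r sin θ, dA = r dr dθ) the integrand becomes 8, so

    ∬_D (8) dA = ∫_0^{2π} ∫_0^{4} (8) · r dr dθ.

Inner (r from 0 to 4): 64.
Outer (θ from 0 to 2π): 128π.

Therefore ∮_C P dx + Q dy = 128π.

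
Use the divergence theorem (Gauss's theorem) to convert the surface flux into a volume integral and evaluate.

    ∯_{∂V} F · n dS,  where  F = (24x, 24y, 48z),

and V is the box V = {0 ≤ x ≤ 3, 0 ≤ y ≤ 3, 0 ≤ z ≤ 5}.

By the divergence theorem,

    ∯_{∂V} F · n dS = ∭_V (∇ · F) dV.

Compute the divergence:
    ∇ · F = ∂F_x/∂x + ∂F_y/∂y + ∂F_z/∂z = 24 + 24 + 48 = 96.

V is a rectangular box, so dV = dx dy dz with 0 ≤ x ≤ 3, 0 ≤ y ≤ 3, 0 ≤ z ≤ 5.

Integrate (96) over V as an iterated integral:

    ∭_V (∇·F) dV = ∫_0^{3} ∫_0^{3} ∫_0^{5} (96) dz dy dx.

Inner (z from 0 to 5): 480.
Middle (y from 0 to 3): 1440.
Outer (x from 0 to 3): 4320.

Therefore ∯_{∂V} F · n dS = 4320.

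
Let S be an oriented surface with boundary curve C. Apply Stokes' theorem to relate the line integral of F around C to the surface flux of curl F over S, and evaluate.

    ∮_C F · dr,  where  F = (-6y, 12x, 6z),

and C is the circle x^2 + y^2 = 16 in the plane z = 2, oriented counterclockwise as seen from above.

Let S be the flat disk x^2 + y^2 ≤ 16 in the plane z = 2, with upward unit normal n̂ = ẑ. By Stokes' theorem,

    ∮_C F · dr = ∬_S (∇ × F) · n̂ dS = ∬_D (curl F)_z dA,

where D is the disk x^2 + y^2 ≤ 16.

Compute the curl of F = (-6y, 12x, 6z):
    (∇ × F)_x = ∂F_z/∂y - ∂F_y/∂z = 0,
    (∇ × F)_y = ∂F_x/∂z - ∂F_z/∂x = 0,
    (∇ × F)_z = ∂F_y/∂x - ∂F_x/∂y = 18.

On z = 2, (curl F)_z = 18.

Convert to polar (x = r cos θ, y = r sin θ, dA = r dr dθ); the integrand becomes 18, so

    ∬_D (curl F)_z dA = ∫_0^{2π} ∫_0^{4} (18) · r dr dθ.

Inner (r from 0 to 4): 144.
Outer (θ from 0 to 2π): 288π.

Therefore ∮_C F · dr = 288π.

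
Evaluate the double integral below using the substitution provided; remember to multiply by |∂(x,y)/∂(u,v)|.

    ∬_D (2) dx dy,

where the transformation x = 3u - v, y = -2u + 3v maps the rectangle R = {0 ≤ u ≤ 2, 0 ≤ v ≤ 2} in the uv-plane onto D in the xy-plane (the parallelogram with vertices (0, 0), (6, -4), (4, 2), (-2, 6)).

Compute the Jacobian determinant of (x, y) with respect to (u, v):

    ∂(x,y)/∂(u,v) = | 3  -1 | = (3)(3) - (-1)(-2) = 7.
                   | -2  3 |

Its absolute value is |J| = 7 (the area scaling factor).

Substituting x = 3u - v, y = -2u + 3v into the integrand,

    2 → 2,

so the integral becomes

    ∬_R (2) · |J| du dv = ∫_0^2 ∫_0^2 (14) dv du.

Inner (v): 28.
Outer (u): 56.

Therefore ∬_D (2) dx dy = 56.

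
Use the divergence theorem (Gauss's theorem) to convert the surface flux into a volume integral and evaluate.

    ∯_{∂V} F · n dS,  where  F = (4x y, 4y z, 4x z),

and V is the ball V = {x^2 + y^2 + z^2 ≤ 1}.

By the divergence theorem,

    ∯_{∂V} F · n dS = ∭_V (∇ · F) dV.

Compute the divergence:
    ∇ · F = ∂F_x/∂x + ∂F_y/∂y + ∂F_z/∂z = 4y + 4z + 4x = 4x + 4y + 4z.

In spherical coordinates, x = ρ sin(φ) cos(θ), y = ρ sin(φ) sin(θ), z = ρ cos(φ), dV = ρ^2 sin(φ) dρ dφ dθ, with 0 ≤ ρ ≤ 1, 0 ≤ φ ≤ π, 0 ≤ θ ≤ 2π.

The integrand, after substitution and multiplying by the volume element, becomes (4ρ (sqrt(2)sin(φ)sin(θ + π/4) + cos(φ))) · ρ^2 sin(φ), so

    ∭_V (∇·F) dV = ∫_0^{2π} ∫_0^{π} ∫_0^{1} (4ρ (sqrt(2)sin(φ)sin(θ + π/4) + cos(φ))) · ρ^2 sin(φ) dρ dφ dθ.

Inner (ρ from 0 to 1): (sqrt(2)sin(φ)sin(θ + π/4) + cos(φ))sin(φ).
Middle (φ from 0 to π): sqrt(2)π sin(θ + π/4)/2.
Outer (θ from 0 to 2π): 0.

Therefore ∯_{∂V} F · n dS = 0.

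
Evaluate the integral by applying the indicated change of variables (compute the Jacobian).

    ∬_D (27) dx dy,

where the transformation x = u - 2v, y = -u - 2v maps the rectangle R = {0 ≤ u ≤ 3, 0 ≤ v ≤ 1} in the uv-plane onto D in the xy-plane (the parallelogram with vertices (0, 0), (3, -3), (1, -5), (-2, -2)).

Compute the Jacobian determinant of (x, y) with respect to (u, v):

    ∂(x,y)/∂(u,v) = | 1  -2 | = (1)(-2) - (-2)(-1) = -4.
                   | -1  -2 |

Its absolute value is |J| = 4 (the area scaling factor).

Substituting x = u - 2v, y = -u - 2v into the integrand,

    27 → 27,

so the integral becomes

    ∬_R (27) · |J| du dv = ∫_0^3 ∫_0^1 (108) dv du.

Inner (v): 108.
Outer (u): 324.

Therefore ∬_D (27) dx dy = 324.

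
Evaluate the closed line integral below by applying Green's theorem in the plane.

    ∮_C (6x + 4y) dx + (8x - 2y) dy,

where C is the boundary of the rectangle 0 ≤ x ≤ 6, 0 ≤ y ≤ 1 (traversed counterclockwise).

Green's theorem converts the closed line integral into a double integral over the enclosed region D:

    ∮_C P dx + Q dy = ∬_D (∂Q/∂x - ∂P/∂y) dA.

Here P = 6x + 4y, Q = 8x - 2y, so

    ∂Q/∂x = 8,    ∂P/∂y = 4,
    ∂Q/∂x - ∂P/∂y = 4.

D is the region 0 ≤ x ≤ 6, 0 ≤ y ≤ 1. Evaluating the double integral:

    ∬_D (4) dA = ∫_0^{6} ∫_0^{1} (4) dy dx.

Inner (y from 0 to 1): 4.
Outer (x from 0 to 6): 24.

Therefore ∮_C P dx + Q dy = 24.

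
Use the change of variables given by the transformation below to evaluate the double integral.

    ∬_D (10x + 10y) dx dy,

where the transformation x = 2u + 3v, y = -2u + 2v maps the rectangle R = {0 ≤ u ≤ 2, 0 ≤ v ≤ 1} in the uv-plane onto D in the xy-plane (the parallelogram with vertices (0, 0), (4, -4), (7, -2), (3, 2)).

Compute the Jacobian determinant of (x, y) with respect to (u, v):

    ∂(x,y)/∂(u,v) = | 2  3 | = (2)(2) - (3)(-2) = 10.
                   | -2  2 |

Its absolute value is |J| = 10 (the area scaling factor).

Substituting x = 2u + 3v, y = -2u + 2v into the integrand,

    10x + 10y → 50v,

so the integral becomes

    ∬_R (50v) · |J| du dv = ∫_0^2 ∫_0^1 (500v) dv du.

Inner (v): 250.
Outer (u): 500.

Therefore ∬_D (10x + 10y) dx dy = 500.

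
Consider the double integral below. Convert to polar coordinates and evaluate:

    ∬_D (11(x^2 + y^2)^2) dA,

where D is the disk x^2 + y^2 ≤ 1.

The region D is 0 ≤ r ≤ 1, 0 ≤ θ ≤ 2π in polar coordinates, where x = r cos(θ), y = r sin(θ), and dA = r dr dθ.

Under the substitution, the integrand becomes 11r^4, so

    ∬_D (11(x^2 + y^2)^2) dA = ∫_{0}^{2π} ∫_{0}^{1} (11r^4) · r dr dθ.

Inner integral (in r): ∫_{0}^{1} (11r^4) · r dr = 11/6.

Outer integral (in θ): ∫_{0}^{2π} (11/6) dθ = 11π/3.

Therefore ∬_D (11(x^2 + y^2)^2) dA = 11π/3.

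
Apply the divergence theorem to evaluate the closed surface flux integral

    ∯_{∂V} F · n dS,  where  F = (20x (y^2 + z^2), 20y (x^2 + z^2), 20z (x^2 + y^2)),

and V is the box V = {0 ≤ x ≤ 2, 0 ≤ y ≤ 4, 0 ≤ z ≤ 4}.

By the divergence theorem,

    ∯_{∂V} F · n dS = ∭_V (∇ · F) dV.

Compute the divergence:
    ∇ · F = ∂F_x/∂x + ∂F_y/∂y + ∂F_z/∂z = 20y^2 + 20z^2 + 20x^2 + 20z^2 + 20x^2 + 20y^2 = 40x^2 + 40y^2 + 40z^2.

V is a rectangular box, so dV = dx dy dz with 0 ≤ x ≤ 2, 0 ≤ y ≤ 4, 0 ≤ z ≤ 4.

Integrate (40x^2 + 40y^2 + 40z^2) over V as an iterated integral:

    ∭_V (∇·F) dV = ∫_0^{2} ∫_0^{4} ∫_0^{4} (40x^2 + 40y^2 + 40z^2) dz dy dx.

Inner (z from 0 to 4): 160x^2 + 160y^2 + 2560/3.
Middle (y from 0 to 4): 640x^2 + 20480/3.
Outer (x from 0 to 2): 15360.

Therefore ∯_{∂V} F · n dS = 15360.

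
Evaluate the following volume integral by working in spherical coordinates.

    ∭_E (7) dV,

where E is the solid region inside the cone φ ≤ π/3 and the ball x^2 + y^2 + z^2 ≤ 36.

In spherical coordinates, x = ρ sin(φ) cos(θ), y = ρ sin(φ) sin(θ), z = ρ cos(φ), and dV = ρ^2 sin(φ) dρ dφ dθ.

The integrand becomes 7, so

    ∭_E (7) dV = ∫_{0}^{2π} ∫_{0}^{π/3} ∫_{0}^{6} (7) · ρ^2 sin(φ) dρ dφ dθ.

Inner (ρ): 504sin(φ).
Middle (φ): 252.
Outer (θ): 504π.

Therefore the triple integral equals 504π.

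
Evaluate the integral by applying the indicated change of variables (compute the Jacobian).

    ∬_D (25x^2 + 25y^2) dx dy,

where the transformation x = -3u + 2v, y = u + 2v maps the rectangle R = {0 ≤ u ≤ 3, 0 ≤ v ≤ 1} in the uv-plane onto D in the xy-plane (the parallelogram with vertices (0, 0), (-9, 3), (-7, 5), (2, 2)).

Compute the Jacobian determinant of (x, y) with respect to (u, v):

    ∂(x,y)/∂(u,v) = | -3  2 | = (-3)(2) - (2)(1) = -8.
                   | 1  2 |

Its absolute value is |J| = 8 (the area scaling factor).

Substituting x = -3u + 2v, y = u + 2v into the integrand,

    25x^2 + 25y^2 → 250u^2 - 200u v + 200v^2,

so the integral becomes

    ∬_R (250u^2 - 200u v + 200v^2) · |J| du dv = ∫_0^3 ∫_0^1 (2000u^2 - 1600u v + 1600v^2) dv du.

Inner (v): 2000u^2 - 800u + 1600/3.
Outer (u): 16000.

Therefore ∬_D (25x^2 + 25y^2) dx dy = 16000.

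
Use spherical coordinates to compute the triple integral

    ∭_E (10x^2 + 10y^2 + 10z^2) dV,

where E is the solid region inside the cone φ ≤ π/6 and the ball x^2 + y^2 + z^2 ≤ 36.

In spherical coordinates, x = ρ sin(φ) cos(θ), y = ρ sin(φ) sin(θ), z = ρ cos(φ), and dV = ρ^2 sin(φ) dρ dφ dθ.

The integrand becomes 10ρ^2, so

    ∭_E (10x^2 + 10y^2 + 10z^2) dV = ∫_{0}^{2π} ∫_{0}^{π/6} ∫_{0}^{6} (10ρ^2) · ρ^2 sin(φ) dρ dφ dθ.

Inner (ρ): 15552sin(φ).
Middle (φ): 15552 - 7776sqrt(3).
Outer (θ): 15552π (2 - sqrt(3)).

Therefore the triple integral equals 15552π (2 - sqrt(3)).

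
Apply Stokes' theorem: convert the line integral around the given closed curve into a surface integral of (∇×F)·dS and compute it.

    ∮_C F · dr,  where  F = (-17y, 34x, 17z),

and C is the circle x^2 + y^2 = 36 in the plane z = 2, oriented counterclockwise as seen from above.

Let S be the flat disk x^2 + y^2 ≤ 36 in the plane z = 2, with upward unit normal n̂ = ẑ. By Stokes' theorem,

    ∮_C F · dr = ∬_S (∇ × F) · n̂ dS = ∬_D (curl F)_z dA,

where D is the disk x^2 + y^2 ≤ 36.

Compute the curl of F = (-17y, 34x, 17z):
    (∇ × F)_x = ∂F_z/∂y - ∂F_y/∂z = 0,
    (∇ × F)_y = ∂F_x/∂z - ∂F_z/∂x = 0,
    (∇ × F)_z = ∂F_y/∂x - ∂F_x/∂y = 51.

On z = 2, (curl F)_z = 51.

Convert to polar (x = r cos θ, y = r sin θ, dA = r dr dθ); the integrand becomes 51, so

    ∬_D (curl F)_z dA = ∫_0^{2π} ∫_0^{6} (51) · r dr dθ.

Inner (r from 0 to 6): 918.
Outer (θ from 0 to 2π): 1836π.

Therefore ∮_C F · dr = 1836π.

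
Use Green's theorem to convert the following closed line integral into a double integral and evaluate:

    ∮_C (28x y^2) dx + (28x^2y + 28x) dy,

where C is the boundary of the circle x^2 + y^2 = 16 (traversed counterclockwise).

Green's theorem converts the closed line integral into a double integral over the enclosed region D:

    ∮_C P dx + Q dy = ∬_D (∂Q/∂x - ∂P/∂y) dA.

Here P = 28x y^2, Q = 28x^2y + 28x, so

    ∂Q/∂x = 56x y + 28,    ∂P/∂y = 56x y,
    ∂Q/∂x - ∂P/∂y = 28.

D is the region x^2 + y^2 ≤ 16. Evaluating the double integral:

In polar coordinates (x = r cos θ, y = r sin θ, dA = r dr dθ) the integrand becomes 28, so

    ∬_D (28) dA = ∫_0^{2π} ∫_0^{4} (28) · r dr dθ.

Inner (r from 0 to 4): 224.
Outer (θ from 0 to 2π): 448π.

Therefore ∮_C P dx + Q dy = 448π.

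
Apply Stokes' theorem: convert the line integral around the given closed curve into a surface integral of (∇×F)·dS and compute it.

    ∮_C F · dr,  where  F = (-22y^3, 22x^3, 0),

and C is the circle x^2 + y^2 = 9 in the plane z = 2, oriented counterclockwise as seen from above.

Let S be the flat disk x^2 + y^2 ≤ 9 in the plane z = 2, with upward unit normal n̂ = ẑ. By Stokes' theorem,

    ∮_C F · dr = ∬_S (∇ × F) · n̂ dS = ∬_D (curl F)_z dA,

where D is the disk x^2 + y^2 ≤ 9.

Compute the curl of F = (-22y^3, 22x^3, 0):
    (∇ × F)_x = ∂F_z/∂y - ∂F_y/∂z = 0,
    (∇ × F)_y = ∂F_x/∂z - ∂F_z/∂x = 0,
    (∇ × F)_z = ∂F_y/∂x - ∂F_x/∂y = 66x^2 + 66y^2.

On z = 2, (curl F)_z = 66x^2 + 66y^2.

Convert to polar (x = r cos θ, y = r sin θ, dA = r dr dθ); the integrand becomes 66r^2, so

    ∬_D (curl F)_z dA = ∫_0^{2π} ∫_0^{3} (66r^2) · r dr dθ.

Inner (r from 0 to 3): 2673/2.
Outer (θ from 0 to 2π): 2673π.

Therefore ∮_C F · dr = 2673π.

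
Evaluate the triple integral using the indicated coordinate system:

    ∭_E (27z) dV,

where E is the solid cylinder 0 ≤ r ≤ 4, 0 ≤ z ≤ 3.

In cylindrical coordinates, x = r cos(θ), y = r sin(θ), z = z, and dV = r dr dθ dz.

The integrand becomes 27z, so

    ∭_E (27z) dV = ∫_{0}^{2π} ∫_{0}^{4} ∫_{0}^{3} (27z) · r dz dr dθ.

Inner (z): 243r/2.
Middle (r from 0 to 4): 972.
Outer (θ): 1944π.

Therefore the triple integral equals 1944π.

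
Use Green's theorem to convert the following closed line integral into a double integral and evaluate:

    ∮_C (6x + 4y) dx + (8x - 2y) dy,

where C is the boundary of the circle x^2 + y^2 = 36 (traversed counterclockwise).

Green's theorem converts the closed line integral into a double integral over the enclosed region D:

    ∮_C P dx + Q dy = ∬_D (∂Q/∂x - ∂P/∂y) dA.

Here P = 6x + 4y, Q = 8x - 2y, so

    ∂Q/∂x = 8,    ∂P/∂y = 4,
    ∂Q/∂x - ∂P/∂y = 4.

D is the region x^2 + y^2 ≤ 36. Evaluating the double integral:

In polar coordinates (x = r cos θ, y = r sin θ, dA = r dr dθ) the integrand becomes 4, so

    ∬_D (4) dA = ∫_0^{2π} ∫_0^{6} (4) · r dr dθ.

Inner (r from 0 to 6): 72.
Outer (θ from 0 to 2π): 144π.

Therefore ∮_C P dx + Q dy = 144π.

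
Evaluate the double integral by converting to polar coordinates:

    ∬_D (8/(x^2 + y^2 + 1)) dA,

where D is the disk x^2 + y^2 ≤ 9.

The region D is 0 ≤ r ≤ 3, 0 ≤ θ ≤ 2π in polar coordinates, where x = r cos(θ), y = r sin(θ), and dA = r dr dθ.

Under the substitution, the integrand becomes 8/(r^2 + 1), so

    ∬_D (8/(x^2 + y^2 + 1)) dA = ∫_{0}^{2π} ∫_{0}^{3} (8/(r^2 + 1)) · r dr dθ.

Inner integral (in r): ∫_{0}^{3} (8/(r^2 + 1)) · r dr = log(10000).

Outer integral (in θ): ∫_{0}^{2π} (log(10000)) dθ = 8π log(10).

Therefore ∬_D (8/(x^2 + y^2 + 1)) dA = 8π log(10).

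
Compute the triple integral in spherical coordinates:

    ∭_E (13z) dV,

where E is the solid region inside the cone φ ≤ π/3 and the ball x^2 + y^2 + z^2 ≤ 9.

In spherical coordinates, x = ρ sin(φ) cos(θ), y = ρ sin(φ) sin(θ), z = ρ cos(φ), and dV = ρ^2 sin(φ) dρ dφ dθ.

The integrand becomes 13ρ cos(φ), so

    ∭_E (13z) dV = ∫_{0}^{2π} ∫_{0}^{π/3} ∫_{0}^{3} (13ρ cos(φ)) · ρ^2 sin(φ) dρ dφ dθ.

Inner (ρ): 1053sin(2φ)/8.
Middle (φ): 3159/32.
Outer (θ): 3159π/16.

Therefore the triple integral equals 3159π/16.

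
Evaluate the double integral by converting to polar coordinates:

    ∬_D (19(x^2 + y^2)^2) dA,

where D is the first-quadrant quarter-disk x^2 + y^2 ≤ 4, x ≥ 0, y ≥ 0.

The region D is 0 ≤ r ≤ 2, 0 ≤ θ ≤ π/2 in polar coordinates, where x = r cos(θ), y = r sin(θ), and dA = r dr dθ.

Under the substitution, the integrand becomes 19r^4, so

    ∬_D (19(x^2 + y^2)^2) dA = ∫_{0}^{π/2} ∫_{0}^{2} (19r^4) · r dr dθ.

Inner integral (in r): ∫_{0}^{2} (19r^4) · r dr = 608/3.

Outer integral (in θ): ∫_{0}^{π/2} (608/3) dθ = 304π/3.

Therefore ∬_D (19(x^2 + y^2)^2) dA = 304π/3.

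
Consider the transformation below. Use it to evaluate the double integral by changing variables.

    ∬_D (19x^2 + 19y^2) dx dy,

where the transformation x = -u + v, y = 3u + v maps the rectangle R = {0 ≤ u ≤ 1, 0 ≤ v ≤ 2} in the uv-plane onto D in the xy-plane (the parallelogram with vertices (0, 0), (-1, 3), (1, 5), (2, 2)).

Compute the Jacobian determinant of (x, y) with respect to (u, v):

    ∂(x,y)/∂(u,v) = | -1  1 | = (-1)(1) - (1)(3) = -4.
                   | 3  1 |

Its absolute value is |J| = 4 (the area scaling factor).

Substituting x = -u + v, y = 3u + v into the integrand,

    19x^2 + 19y^2 → 190u^2 + 76u v + 38v^2,

so the integral becomes

    ∬_R (190u^2 + 76u v + 38v^2) · |J| du dv = ∫_0^1 ∫_0^2 (760u^2 + 304u v + 152v^2) dv du.

Inner (v): 1520u^2 + 608u + 1216/3.
Outer (u): 1216.

Therefore ∬_D (19x^2 + 19y^2) dx dy = 1216.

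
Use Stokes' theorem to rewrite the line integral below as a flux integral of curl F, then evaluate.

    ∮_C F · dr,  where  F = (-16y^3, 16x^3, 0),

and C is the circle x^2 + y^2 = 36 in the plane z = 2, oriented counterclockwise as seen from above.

Let S be the flat disk x^2 + y^2 ≤ 36 in the plane z = 2, with upward unit normal n̂ = ẑ. By Stokes' theorem,

    ∮_C F · dr = ∬_S (∇ × F) · n̂ dS = ∬_D (curl F)_z dA,

where D is the disk x^2 + y^2 ≤ 36.

Compute the curl of F = (-16y^3, 16x^3, 0):
    (∇ × F)_x = ∂F_z/∂y - ∂F_y/∂z = 0,
    (∇ × F)_y = ∂F_x/∂z - ∂F_z/∂x = 0,
    (∇ × F)_z = ∂F_y/∂x - ∂F_x/∂y = 48x^2 + 48y^2.

On z = 2, (curl F)_z = 48x^2 + 48y^2.

Convert to polar (x = r cos θ, y = r sin θ, dA = r dr dθ); the integrand becomes 48r^2, so

    ∬_D (curl F)_z dA = ∫_0^{2π} ∫_0^{6} (48r^2) · r dr dθ.

Inner (r from 0 to 6): 15552.
Outer (θ from 0 to 2π): 31104π.

Therefore ∮_C F · dr = 31104π.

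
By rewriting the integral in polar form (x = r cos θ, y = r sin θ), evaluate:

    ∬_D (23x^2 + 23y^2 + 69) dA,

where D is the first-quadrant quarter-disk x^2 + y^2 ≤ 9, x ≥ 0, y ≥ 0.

The region D is 0 ≤ r ≤ 3, 0 ≤ θ ≤ π/2 in polar coordinates, where x = r cos(θ), y = r sin(θ), and dA = r dr dθ.

Under the substitution, the integrand becomes 23r^2 + 69, so

    ∬_D (23x^2 + 23y^2 + 69) dA = ∫_{0}^{π/2} ∫_{0}^{3} (23r^2 + 69) · r dr dθ.

Inner integral (in r): ∫_{0}^{3} (23r^2 + 69) · r dr = 3105/4.

Outer integral (in θ): ∫_{0}^{π/2} (3105/4) dθ = 3105π/8.

Therefore ∬_D (23x^2 + 23y^2 + 69) dA = 3105π/8.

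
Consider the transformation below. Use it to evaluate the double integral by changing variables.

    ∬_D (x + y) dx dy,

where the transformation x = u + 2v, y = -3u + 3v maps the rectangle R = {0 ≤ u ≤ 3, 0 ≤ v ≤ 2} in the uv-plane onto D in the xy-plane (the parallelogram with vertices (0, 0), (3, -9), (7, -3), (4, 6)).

Compute the Jacobian determinant of (x, y) with respect to (u, v):

    ∂(x,y)/∂(u,v) = | 1  2 | = (1)(3) - (2)(-3) = 9.
                   | -3  3 |

Its absolute value is |J| = 9 (the area scaling factor).

Substituting x = u + 2v, y = -3u + 3v into the integrand,

    x + y → -2u + 5v,

so the integral becomes

    ∬_R (-2u + 5v) · |J| du dv = ∫_0^3 ∫_0^2 (-18u + 45v) dv du.

Inner (v): 90 - 36u.
Outer (u): 108.

Therefore ∬_D (x + y) dx dy = 108.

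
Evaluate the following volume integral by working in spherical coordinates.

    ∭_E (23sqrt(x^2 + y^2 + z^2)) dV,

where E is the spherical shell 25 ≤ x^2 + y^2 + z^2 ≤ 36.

In spherical coordinates, x = ρ sin(φ) cos(θ), y = ρ sin(φ) sin(θ), z = ρ cos(φ), and dV = ρ^2 sin(φ) dρ dφ dθ.

The integrand becomes 23ρ, so

    ∭_E (23sqrt(x^2 + y^2 + z^2)) dV = ∫_{0}^{2π} ∫_{0}^{π} ∫_{5}^{6} (23ρ) · ρ^2 sin(φ) dρ dφ dθ.

Inner (ρ): 15433sin(φ)/4.
Middle (φ): 15433/2.
Outer (θ): 15433π.

Therefore the triple integral equals 15433π.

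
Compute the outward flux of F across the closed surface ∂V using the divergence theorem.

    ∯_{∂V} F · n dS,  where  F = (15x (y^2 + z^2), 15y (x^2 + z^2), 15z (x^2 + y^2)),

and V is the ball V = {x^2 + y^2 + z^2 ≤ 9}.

By the divergence theorem,

    ∯_{∂V} F · n dS = ∭_V (∇ · F) dV.

Compute the divergence:
    ∇ · F = ∂F_x/∂x + ∂F_y/∂y + ∂F_z/∂z = 15y^2 + 15z^2 + 15x^2 + 15z^2 + 15x^2 + 15y^2 = 30x^2 + 30y^2 + 30z^2.

In spherical coordinates, x = ρ sin(φ) cos(θ), y = ρ sin(φ) sin(θ), z = ρ cos(φ), dV = ρ^2 sin(φ) dρ dφ dθ, with 0 ≤ ρ ≤ 3, 0 ≤ φ ≤ π, 0 ≤ θ ≤ 2π.

The integrand, after substitution and multiplying by the volume element, becomes (30ρ^2) · ρ^2 sin(φ), so

    ∭_V (∇·F) dV = ∫_0^{2π} ∫_0^{π} ∫_0^{3} (30ρ^2) · ρ^2 sin(φ) dρ dφ dθ.

Inner (ρ from 0 to 3): 1458sin(φ).
Middle (φ from 0 to π): 2916.
Outer (θ from 0 to 2π): 5832π.

Therefore ∯_{∂V} F · n dS = 5832π.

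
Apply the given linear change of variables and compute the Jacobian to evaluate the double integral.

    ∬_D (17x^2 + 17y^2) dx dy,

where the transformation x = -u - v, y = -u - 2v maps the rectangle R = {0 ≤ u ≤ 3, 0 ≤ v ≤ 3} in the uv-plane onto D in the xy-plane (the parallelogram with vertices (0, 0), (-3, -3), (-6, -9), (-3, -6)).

Compute the Jacobian determinant of (x, y) with respect to (u, v):

    ∂(x,y)/∂(u,v) = | -1  -1 | = (-1)(-2) - (-1)(-1) = 1.
                   | -1  -2 |

Its absolute value is |J| = 1 (the area scaling factor).

Substituting x = -u - v, y = -u - 2v into the integrand,

    17x^2 + 17y^2 → 34u^2 + 102u v + 85v^2,

so the integral becomes

    ∬_R (34u^2 + 102u v + 85v^2) · |J| du dv = ∫_0^3 ∫_0^3 (34u^2 + 102u v + 85v^2) dv du.

Inner (v): 102u^2 + 459u + 765.
Outer (u): 10557/2.

Therefore ∬_D (17x^2 + 17y^2) dx dy = 10557/2.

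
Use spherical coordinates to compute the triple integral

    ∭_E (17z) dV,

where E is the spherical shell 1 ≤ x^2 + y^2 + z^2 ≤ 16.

In spherical coordinates, x = ρ sin(φ) cos(θ), y = ρ sin(φ) sin(θ), z = ρ cos(φ), and dV = ρ^2 sin(φ) dρ dφ dθ.

The integrand becomes 17ρ cos(φ), so

    ∭_E (17z) dV = ∫_{0}^{2π} ∫_{0}^{π} ∫_{1}^{4} (17ρ cos(φ)) · ρ^2 sin(φ) dρ dφ dθ.

Inner (ρ): 4335sin(2φ)/8.
Middle (φ): 0.
Outer (θ): 0.

Therefore the triple integral equals 0.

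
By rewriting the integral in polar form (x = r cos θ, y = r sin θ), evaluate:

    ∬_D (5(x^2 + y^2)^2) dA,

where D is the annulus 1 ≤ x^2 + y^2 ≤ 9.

The region D is 1 ≤ r ≤ 3, 0 ≤ θ ≤ 2π in polar coordinates, where x = r cos(θ), y = r sin(θ), and dA = r dr dθ.

Under the substitution, the integrand becomes 5r^4, so

    ∬_D (5(x^2 + y^2)^2) dA = ∫_{0}^{2π} ∫_{1}^{3} (5r^4) · r dr dθ.

Inner integral (in r): ∫_{1}^{3} (5r^4) · r dr = 1820/3.

Outer integral (in θ): ∫_{0}^{2π} (1820/3) dθ = 3640π/3.

Therefore ∬_D (5(x^2 + y^2)^2) dA = 3640π/3.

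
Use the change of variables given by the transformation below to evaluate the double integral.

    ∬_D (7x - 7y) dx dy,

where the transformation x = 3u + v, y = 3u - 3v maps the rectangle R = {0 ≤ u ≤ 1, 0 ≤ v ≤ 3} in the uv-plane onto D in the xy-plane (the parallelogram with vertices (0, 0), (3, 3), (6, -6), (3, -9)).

Compute the Jacobian determinant of (x, y) with respect to (u, v):

    ∂(x,y)/∂(u,v) = | 3  1 | = (3)(-3) - (1)(3) = -12.
                   | 3  -3 |

Its absolute value is |J| = 12 (the area scaling factor).

Substituting x = 3u + v, y = 3u - 3v into the integrand,

    7x - 7y → 28v,

so the integral becomes

    ∬_R (28v) · |J| du dv = ∫_0^1 ∫_0^3 (336v) dv du.

Inner (v): 1512.
Outer (u): 1512.

Therefore ∬_D (7x - 7y) dx dy = 1512.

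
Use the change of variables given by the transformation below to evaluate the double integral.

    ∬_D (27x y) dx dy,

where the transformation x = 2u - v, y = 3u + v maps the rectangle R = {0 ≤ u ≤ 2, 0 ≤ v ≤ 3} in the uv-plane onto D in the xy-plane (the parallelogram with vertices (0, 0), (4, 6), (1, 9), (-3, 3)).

Compute the Jacobian determinant of (x, y) with respect to (u, v):

    ∂(x,y)/∂(u,v) = | 2  -1 | = (2)(1) - (-1)(3) = 5.
                   | 3  1 |

Its absolute value is |J| = 5 (the area scaling factor).

Substituting x = 2u - v, y = 3u + v into the integrand,

    27x y → 162u^2 - 27u v - 27v^2,

so the integral becomes

    ∬_R (162u^2 - 27u v - 27v^2) · |J| du dv = ∫_0^2 ∫_0^3 (810u^2 - 135u v - 135v^2) dv du.

Inner (v): 2430u^2 - 1215u/2 - 1215.
Outer (u): 2835.

Therefore ∬_D (27x y) dx dy = 2835.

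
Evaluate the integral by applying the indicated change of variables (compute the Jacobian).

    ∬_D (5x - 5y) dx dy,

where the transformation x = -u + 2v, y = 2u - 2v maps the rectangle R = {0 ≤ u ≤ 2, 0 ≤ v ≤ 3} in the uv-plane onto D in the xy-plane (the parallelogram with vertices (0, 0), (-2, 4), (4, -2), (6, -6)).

Compute the Jacobian determinant of (x, y) with respect to (u, v):

    ∂(x,y)/∂(u,v) = | -1  2 | = (-1)(-2) - (2)(2) = -2.
                   | 2  -2 |

Its absolute value is |J| = 2 (the area scaling factor).

Substituting x = -u + 2v, y = 2u - 2v into the integrand,

    5x - 5y → -15u + 20v,

so the integral becomes

    ∬_R (-15u + 20v) · |J| du dv = ∫_0^2 ∫_0^3 (-30u + 40v) dv du.

Inner (v): 180 - 90u.
Outer (u): 180.

Therefore ∬_D (5x - 5y) dx dy = 180.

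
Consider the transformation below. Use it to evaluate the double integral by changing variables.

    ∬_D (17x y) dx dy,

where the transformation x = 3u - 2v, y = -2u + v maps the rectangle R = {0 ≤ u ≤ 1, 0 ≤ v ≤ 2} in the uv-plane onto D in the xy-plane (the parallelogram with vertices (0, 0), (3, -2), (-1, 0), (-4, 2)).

Compute the Jacobian determinant of (x, y) with respect to (u, v):

    ∂(x,y)/∂(u,v) = | 3  -2 | = (3)(1) - (-2)(-2) = -1.
                   | -2  1 |

Its absolute value is |J| = 1 (the area scaling factor).

Substituting x = 3u - 2v, y = -2u + v into the integrand,

    17x y → -102u^2 + 119u v - 34v^2,

so the integral becomes

    ∬_R (-102u^2 + 119u v - 34v^2) · |J| du dv = ∫_0^1 ∫_0^2 (-102u^2 + 119u v - 34v^2) dv du.

Inner (v): -204u^2 + 238u - 272/3.
Outer (u): -119/3.

Therefore ∬_D (17x y) dx dy = -119/3.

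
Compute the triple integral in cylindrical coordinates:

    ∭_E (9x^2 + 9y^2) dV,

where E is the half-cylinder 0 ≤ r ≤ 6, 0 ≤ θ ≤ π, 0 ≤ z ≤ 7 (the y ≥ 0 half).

In cylindrical coordinates, x = r cos(θ), y = r sin(θ), z = z, and dV = r dr dθ dz.

The integrand becomes 9r^2, so

    ∭_E (9x^2 + 9y^2) dV = ∫_{0}^{π} ∫_{0}^{6} ∫_{0}^{7} (9r^2) · r dz dr dθ.

Inner (z): 63r^3.
Middle (r from 0 to 6): 20412.
Outer (θ): 20412π.

Therefore the triple integral equals 20412π.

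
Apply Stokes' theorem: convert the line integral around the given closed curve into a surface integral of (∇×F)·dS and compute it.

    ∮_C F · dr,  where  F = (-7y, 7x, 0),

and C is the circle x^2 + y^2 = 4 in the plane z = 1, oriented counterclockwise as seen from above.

Let S be the flat disk x^2 + y^2 ≤ 4 in the plane z = 1, with upward unit normal n̂ = ẑ. By Stokes' theorem,

    ∮_C F · dr = ∬_S (∇ × F) · n̂ dS = ∬_D (curl F)_z dA,

where D is the disk x^2 + y^2 ≤ 4.

Compute the curl of F = (-7y, 7x, 0):
    (∇ × F)_x = ∂F_z/∂y - ∂F_y/∂z = 0,
    (∇ × F)_y = ∂F_x/∂z - ∂F_z/∂x = 0,
    (∇ × F)_z = ∂F_y/∂x - ∂F_x/∂y = 14.

On z = 1, (curl F)_z = 14.

Convert to polar (x = r cos θ, y = r sin θ, dA = r dr dθ); the integrand becomes 14, so

    ∬_D (curl F)_z dA = ∫_0^{2π} ∫_0^{2} (14) · r dr dθ.

Inner (r from 0 to 2): 28.
Outer (θ from 0 to 2π): 56π.

Therefore ∮_C F · dr = 56π.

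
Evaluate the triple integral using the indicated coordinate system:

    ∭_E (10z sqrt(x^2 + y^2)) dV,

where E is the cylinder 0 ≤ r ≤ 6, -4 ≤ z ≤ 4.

In cylindrical coordinates, x = r cos(θ), y = r sin(θ), z = z, and dV = r dr dθ dz.

The integrand becomes 10r z, so

    ∭_E (10z sqrt(x^2 + y^2)) dV = ∫_{0}^{2π} ∫_{0}^{6} ∫_{-4}^{4} (10r z) · r dz dr dθ.

Inner (z): 0.
Middle (r from 0 to 6): 0.
Outer (θ): 0.

Therefore the triple integral equals 0.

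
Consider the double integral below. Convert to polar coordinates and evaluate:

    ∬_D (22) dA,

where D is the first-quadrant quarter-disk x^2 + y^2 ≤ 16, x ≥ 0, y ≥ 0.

The region D is 0 ≤ r ≤ 4, 0 ≤ θ ≤ π/2 in polar coordinates, where x = r cos(θ), y = r sin(θ), and dA = r dr dθ.

Under the substitution, the integrand becomes 22, so

    ∬_D (22) dA = ∫_{0}^{π/2} ∫_{0}^{4} (22) · r dr dθ.

Inner integral (in r): ∫_{0}^{4} (22) · r dr = 176.

Outer integral (in θ): ∫_{0}^{π/2} (176) dθ = 88π.

Therefore ∬_D (22) dA = 88π.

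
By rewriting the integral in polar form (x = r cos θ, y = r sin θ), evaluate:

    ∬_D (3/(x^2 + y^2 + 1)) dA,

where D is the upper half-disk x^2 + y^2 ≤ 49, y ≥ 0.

The region D is 0 ≤ r ≤ 7, 0 ≤ θ ≤ π in polar coordinates, where x = r cos(θ), y = r sin(θ), and dA = r dr dθ.

Under the substitution, the integrand becomes 3/(r^2 + 1), so

    ∬_D (3/(x^2 + y^2 + 1)) dA = ∫_{0}^{π} ∫_{0}^{7} (3/(r^2 + 1)) · r dr dθ.

Inner integral (in r): ∫_{0}^{7} (3/(r^2 + 1)) · r dr = 3log(50)/2.

Outer integral (in θ): ∫_{0}^{π} (3log(50)/2) dθ = 3π log(50)/2.

Therefore ∬_D (3/(x^2 + y^2 + 1)) dA = 3π log(50)/2.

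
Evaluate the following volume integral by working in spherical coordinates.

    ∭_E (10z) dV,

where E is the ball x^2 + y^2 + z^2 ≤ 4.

In spherical coordinates, x = ρ sin(φ) cos(θ), y = ρ sin(φ) sin(θ), z = ρ cos(φ), and dV = ρ^2 sin(φ) dρ dφ dθ.

The integrand becomes 10ρ cos(φ), so

    ∭_E (10z) dV = ∫_{0}^{2π} ∫_{0}^{π} ∫_{0}^{2} (10ρ cos(φ)) · ρ^2 sin(φ) dρ dφ dθ.

Inner (ρ): 20sin(2φ).
Middle (φ): 0.
Outer (θ): 0.

Therefore the triple integral equals 0.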